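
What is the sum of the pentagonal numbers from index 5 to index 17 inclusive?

2561

Σ i(3i−1)/2 = (3Σi² − Σi) / 2 over i = 5..17.
Σi = 153 − 10 = 143 and Σi² = 1785 − 30 = 1755.
(3·1755 − 1·143) / 2 = 5122/2 = 2561.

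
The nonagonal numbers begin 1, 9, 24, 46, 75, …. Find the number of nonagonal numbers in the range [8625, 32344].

The n-th nonagonal number is n(7n−5)/2.
Smallest index with value ≥ 8625: n = 50 (giving 8625).
Largest index with value ≤ 32344: n = 96 (giving 32016).
Indices 50 through 96: 47 terms.

47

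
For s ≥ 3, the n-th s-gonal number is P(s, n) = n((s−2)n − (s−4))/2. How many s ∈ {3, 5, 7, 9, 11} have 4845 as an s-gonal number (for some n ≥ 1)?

s = 3: P(3, 97) = 4753 and P(3, 98) = 4851; 4845 is not s-gonal.
s = 5: P(5, 57) = 4845. ✓
s = 7: P(7, 44) = 4774 and P(7, 45) = 4995; 4845 is not s-gonal.
s = 9: P(9, 37) = 4699 and P(9, 38) = 4959; 4845 is not s-gonal.
s = 11: P(11, 33) = 4785 and P(11, 34) = 5083; 4845 is not s-gonal.
Hits: s ∈ {5} → 1.

1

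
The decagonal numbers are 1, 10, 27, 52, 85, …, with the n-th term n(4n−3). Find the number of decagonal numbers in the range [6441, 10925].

12

The n-th decagonal number is n(4n−3).
Smallest index with value ≥ 6441: n = 41 (giving 6601).
Largest index with value ≤ 10925: n = 52 (giving 10660).
Indices 41 through 52: 12 terms.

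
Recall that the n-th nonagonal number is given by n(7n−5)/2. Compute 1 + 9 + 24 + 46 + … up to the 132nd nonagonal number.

2691920

Σ i(7i−5)/2 = (7Σi² − 5Σi) / 2 over i = 1..132.
Σi = 8778 and Σi² = 775390.
(7·775390 − 5·8778) / 2 = 5383840/2 = 2691920.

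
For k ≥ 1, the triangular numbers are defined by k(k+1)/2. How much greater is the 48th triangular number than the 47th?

Consecutive triangular numbers differ by n: T_{48} − T_{47} = 48.

48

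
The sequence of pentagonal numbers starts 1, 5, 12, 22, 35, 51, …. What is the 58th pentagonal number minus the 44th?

58·(3·58 − 1)/2 = 5017 and 44·(3·44 − 1)/2 = 2882.
Difference: 5017 − 2882 = 2135.

2135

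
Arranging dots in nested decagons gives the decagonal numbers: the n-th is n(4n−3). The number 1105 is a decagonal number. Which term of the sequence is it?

17

Set n(4n−3) = 1105, giving 4n² − 3n − 1105 = 0.
So n = (3 + 133) / 8 = 136/8 = 17.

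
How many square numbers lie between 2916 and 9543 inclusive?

The n-th square number is n².
Smallest index with value ≥ 2916: n = 54 (giving 2916).
Largest index with value ≤ 9543: n = 97 (giving 9409).
Indices 54 through 97: 44 terms.

44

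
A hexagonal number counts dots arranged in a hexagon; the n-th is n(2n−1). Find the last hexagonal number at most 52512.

Solve n(2n−1) ≤ 52512 for integer n.
n = 162 gives 52326 ≤ 52512, while n = 163 gives 52975 > 52512; so the answer is 52326.

52326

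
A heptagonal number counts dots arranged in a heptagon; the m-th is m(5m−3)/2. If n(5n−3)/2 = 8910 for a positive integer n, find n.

Set n(5n−3)/2 = 8910, giving 5n² − 3n − 17820 = 0.
So n = (3 + 597) / 10 = 600/10 = 60.
Check: 60·(5·60 − 3)/2 = 8910. ✓

60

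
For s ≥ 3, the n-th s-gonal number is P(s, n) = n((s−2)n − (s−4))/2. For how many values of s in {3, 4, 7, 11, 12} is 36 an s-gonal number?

s = 3: P(3, 8) = 36. ✓
s = 4: P(4, 6) = 36. ✓
s = 7: P(7, 4) = 34 and P(7, 5) = 55; 36 is not s-gonal.
s = 11: P(11, 3) = 30 and P(11, 4) = 58; 36 is not s-gonal.
s = 12: P(12, 3) = 33 and P(12, 4) = 64; 36 is not s-gonal.
Hits: s ∈ {3, 4} → 2.

2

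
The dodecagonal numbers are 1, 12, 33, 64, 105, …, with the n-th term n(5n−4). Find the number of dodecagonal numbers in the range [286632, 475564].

The n-th dodecagonal number is n(5n−4).
Smallest index with value ≥ 286632: n = 240 (giving 287040).
Largest index with value ≤ 475564: n = 308 (giving 473088).
Indices 240 through 308: 69 terms.

69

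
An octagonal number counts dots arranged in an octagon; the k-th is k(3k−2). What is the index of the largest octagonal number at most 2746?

Solve n(3n−2) ≤ 2746 for integer n.
n = 30 gives 2640 ≤ 2746, while n = 31 gives 2821 > 2746; so the answer is index 30.

30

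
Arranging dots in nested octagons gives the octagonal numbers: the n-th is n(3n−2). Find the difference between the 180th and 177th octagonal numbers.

3207

180·(3·180 − 2) = 96840 and 177·(3·177 − 2) = 93633.
Difference: 96840 − 93633 = 3207.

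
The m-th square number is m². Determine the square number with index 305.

The 305th square number is n² with n = 305.
305² = 93025.

93025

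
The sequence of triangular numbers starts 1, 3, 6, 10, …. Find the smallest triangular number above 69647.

69751

Solve n(n+1)/2 > 69647 for integer n.
The largest n with value ≤ 69647 is 372 (since 69378 ≤ 69647 < 69751), so the first above is n = 373, value 69751.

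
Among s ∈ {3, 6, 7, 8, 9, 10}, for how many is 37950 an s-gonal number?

2

s = 3: P(3, 275) = 37950. ✓
s = 6: P(6, 138) = 37950. ✓
s = 7: P(7, 123) = 37638 and P(7, 124) = 38254; 37950 is not s-gonal.
s = 8: P(8, 112) = 37408 and P(8, 113) = 38081; 37950 is not s-gonal.
s = 9: P(9, 104) = 37596 and P(9, 105) = 38325; 37950 is not s-gonal.
s = 10: P(10, 97) = 37345 and P(10, 98) = 38122; 37950 is not s-gonal.
Hits: s ∈ {3, 6} → 2.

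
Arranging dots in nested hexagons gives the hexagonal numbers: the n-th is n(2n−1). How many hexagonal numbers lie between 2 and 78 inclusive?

5

The n-th hexagonal number is n(2n−1).
Smallest index with value ≥ 2: n = 2 (giving 6).
Largest index with value ≤ 78: n = 6 (giving 66).
Indices 2 through 6: 5 terms.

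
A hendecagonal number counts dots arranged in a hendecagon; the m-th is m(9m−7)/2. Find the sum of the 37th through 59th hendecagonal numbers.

239154

Σ i(9i−7)/2 = (9Σi² − 7Σi) / 2 over i = 37..59.
Σi = 1770 − 666 = 1104 and Σi² = 70210 − 16206 = 54004.
(9·54004 − 7·1104) / 2 = 478308/2 = 239154.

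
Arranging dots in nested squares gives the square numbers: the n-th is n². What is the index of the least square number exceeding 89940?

300

Solve n² > 89940 for integer n.
The largest n with value ≤ 89940 is 299 (since 89401 ≤ 89940 < 90000), so the first above is n = 300, value 90000.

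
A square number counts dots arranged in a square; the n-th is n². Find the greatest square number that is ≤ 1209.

Solve n² ≤ 1209 for integer n.
n = 34 gives 1156 ≤ 1209, while n = 35 gives 1225 > 1209; so the answer is 1156.

1156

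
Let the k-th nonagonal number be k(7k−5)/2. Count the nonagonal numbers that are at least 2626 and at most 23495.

55

The n-th nonagonal number is n(7n−5)/2.
Smallest index with value ≥ 2626: n = 28 (giving 2674).
Largest index with value ≤ 23495: n = 82 (giving 23329).
Indices 28 through 82: 55 terms.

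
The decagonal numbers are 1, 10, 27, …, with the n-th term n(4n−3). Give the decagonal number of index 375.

The 375th decagonal number is n(4n−3) with n = 375.
375·(4·375 − 3) = 375·1497 = 561375.

561375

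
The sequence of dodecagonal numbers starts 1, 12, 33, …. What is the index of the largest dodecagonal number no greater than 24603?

Solve n(5n−4) ≤ 24603 for integer n.
n = 70 gives 24220 ≤ 24603, while n = 71 gives 24921 > 24603; so the answer is index 70.

70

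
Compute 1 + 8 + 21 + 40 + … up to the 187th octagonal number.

Σ i(3i−2) = 3Σi² − 2Σi over i = 1..187.
Σi = 17578 and Σi² = 2197250.
3·2197250 − 2·17578 = 6556594.

6556594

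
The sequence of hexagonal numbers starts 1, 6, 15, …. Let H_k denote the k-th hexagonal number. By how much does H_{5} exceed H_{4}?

Consecutive hexagonal numbers differ by 4n − 3: here 4·5 − 3 = 17.

17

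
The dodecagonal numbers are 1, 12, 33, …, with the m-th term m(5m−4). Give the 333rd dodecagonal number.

553113

333·(5·333 − 4) = 333·1661 = 553113.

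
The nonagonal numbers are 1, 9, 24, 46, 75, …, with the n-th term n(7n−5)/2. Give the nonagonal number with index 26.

26·(7·26 − 5)/2 = 26·177/2 = 2301.

2301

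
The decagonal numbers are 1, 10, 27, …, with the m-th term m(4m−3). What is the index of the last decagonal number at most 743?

14

Solve n(4n−3) ≤ 743 for integer n.
n = 14 gives 742 ≤ 743, while n = 15 gives 855 > 743; so the answer is index 14.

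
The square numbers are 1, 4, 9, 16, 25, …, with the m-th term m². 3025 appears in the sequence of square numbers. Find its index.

We need n² = 3025, so n = √3025 = 55.

55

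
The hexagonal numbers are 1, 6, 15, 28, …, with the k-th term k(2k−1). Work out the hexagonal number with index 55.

55·(2·55 − 1) = 55·109 = 5995.

5995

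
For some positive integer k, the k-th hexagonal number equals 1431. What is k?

Set n(2n−1) = 1431, giving 2n² − n − 1431 = 0.
The discriminant is 1 + 8·1431 = 11449, and √11449 = 107.
So n = (1 + 107) / 4 = 108/4 = 27.
Check: 27·(2·27 − 1) = 1431. ✓

27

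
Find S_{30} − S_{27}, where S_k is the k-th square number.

30² = 900 and 27² = 729.
Difference: 900 − 729 = 171.

171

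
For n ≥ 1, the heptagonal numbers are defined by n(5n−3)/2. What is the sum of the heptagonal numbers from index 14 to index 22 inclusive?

7197

Σ i(5i−3)/2 = (5Σi² − 3Σi) / 2 over i = 14..22.
Σi = 253 − 91 = 162 and Σi² = 3795 − 819 = 2976.
(5·2976 − 3·162) / 2 = 14394/2 = 7197.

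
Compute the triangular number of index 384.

The 384th triangular number is n(n+1)/2 with n = 384.
384·385/2 = 147840/2 = 73920.

73920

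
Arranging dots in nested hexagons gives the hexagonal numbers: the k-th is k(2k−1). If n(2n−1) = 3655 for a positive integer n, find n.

43

Set n(2n−1) = 3655, giving 2n² − n − 3655 = 0.
The discriminant is 1 + 8·3655 = 29241, and √29241 = 171.
So n = (1 + 171) / 4 = 172/4 = 43.
Check: 43·(2·43 − 1) = 3655. ✓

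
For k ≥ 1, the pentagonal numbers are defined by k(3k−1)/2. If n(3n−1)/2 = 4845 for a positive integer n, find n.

Set n(3n−1)/2 = 4845, giving 3n² − n − 9690 = 0.
The discriminant is 1 + 24·4845 = 116281, and √116281 = 341.
So n = (1 + 341) / 6 = 342/6 = 57.

57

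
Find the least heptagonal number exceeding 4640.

4774

Solve n(5n−3)/2 > 4640 for integer n.
The largest n with value ≤ 4640 is 43 (since 4558 ≤ 4640 < 4774), so the first above is n = 44, value 4774.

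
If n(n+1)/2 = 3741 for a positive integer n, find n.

86

Set n(n+1)/2 = 3741, giving n² + n − 7482 = 0.
The discriminant is 1 + 8·3741 = 29929, and √29929 = 173.
So n = (-1 + 173) / 2 = 172/2 = 86.
Check: 86·87/2 = 3741. ✓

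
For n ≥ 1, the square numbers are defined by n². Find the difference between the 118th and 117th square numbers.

235

n² − (n−1)² = 2n − 1, so 118² − 117² = 2·118 − 1 = 235.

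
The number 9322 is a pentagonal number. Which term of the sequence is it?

Set n(3n−1)/2 = 9322, giving 3n² − n − 18644 = 0.
So n = (1 + 473) / 6 = 474/6 = 79.
Check: 79·(3·79 − 1)/2 = 9322. ✓

79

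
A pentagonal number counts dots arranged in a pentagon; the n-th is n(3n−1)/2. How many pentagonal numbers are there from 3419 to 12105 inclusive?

43

The n-th pentagonal number is n(3n−1)/2.
Smallest index with value ≥ 3419: n = 48 (giving 3432).
Largest index with value ≤ 12105: n = 90 (giving 12105).
Indices 48 through 90: 43 terms.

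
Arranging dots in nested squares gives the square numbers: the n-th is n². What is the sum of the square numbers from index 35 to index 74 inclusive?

124140

Σ_{i=35}^{74} i² = 137825 − 13685 = 124140.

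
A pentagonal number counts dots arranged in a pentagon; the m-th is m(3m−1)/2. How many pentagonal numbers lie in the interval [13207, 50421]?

The n-th pentagonal number is n(3n−1)/2.
Smallest index with value ≥ 13207: n = 94 (giving 13207).
Largest index with value ≤ 50421: n = 183 (giving 50142).
Indices 94 through 183: 90 terms.

90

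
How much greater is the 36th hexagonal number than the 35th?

Consecutive hexagonal numbers differ by 4n − 3: here 4·36 − 3 = 141.

141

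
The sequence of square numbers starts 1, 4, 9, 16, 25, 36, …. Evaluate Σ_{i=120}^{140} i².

355670

Σ_{i=120}^{140} i² = 924490 − 568820 = 355670.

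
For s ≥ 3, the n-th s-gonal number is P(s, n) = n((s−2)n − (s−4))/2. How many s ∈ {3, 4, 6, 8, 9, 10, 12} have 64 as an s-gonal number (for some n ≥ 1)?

2

s = 3: P(3, 10) = 55 and P(3, 11) = 66; 64 is not s-gonal.
s = 4: P(4, 8) = 64. ✓
s = 6: P(6, 5) = 45 and P(6, 6) = 66; 64 is not s-gonal.
s = 8: P(8, 4) = 40 and P(8, 5) = 65; 64 is not s-gonal.
s = 9: P(9, 4) = 46 and P(9, 5) = 75; 64 is not s-gonal.
s = 10: P(10, 4) = 52 and P(10, 5) = 85; 64 is not s-gonal.
s = 12: P(12, 4) = 64. ✓
Hits: s ∈ {4, 12} → 2.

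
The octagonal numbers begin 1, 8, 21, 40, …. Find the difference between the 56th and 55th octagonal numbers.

Consecutive octagonal numbers differ by 6n − 5: here 6·56 − 5 = 331.

331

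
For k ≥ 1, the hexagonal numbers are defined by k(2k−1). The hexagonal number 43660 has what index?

Set n(2n−1) = 43660, giving 2n² − n − 43660 = 0.
The discriminant is 1 + 8·43660 = 349281, and √349281 = 591.
So n = (1 + 591) / 4 = 592/4 = 148.

148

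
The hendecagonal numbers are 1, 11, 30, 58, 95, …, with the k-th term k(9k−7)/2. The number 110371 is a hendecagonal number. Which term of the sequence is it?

157

Set n(9n−7)/2 = 110371, giving 9n² − 7n − 220742 = 0.
So n = (7 + 2819) / 18 = 2826/18 = 157.
Check: 157·(9·157 − 7)/2 = 110371. ✓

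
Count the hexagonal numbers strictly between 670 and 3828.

25

The n-th hexagonal number is n(2n−1).
Smallest index with value > 670: n = 19 (giving 703).
Largest index with value < 3828: n = 43 (giving 3655).
Indices 19 through 43: 25 terms.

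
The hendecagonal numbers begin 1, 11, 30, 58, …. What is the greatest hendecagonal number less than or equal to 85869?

Solve n(9n−7)/2 ≤ 85869 for integer n.
n = 138 gives 85215 ≤ 85869, while n = 139 gives 86458 > 85869; so the answer is 85215.

85215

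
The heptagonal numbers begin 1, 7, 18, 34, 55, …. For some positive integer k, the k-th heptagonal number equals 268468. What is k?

Set n(5n−3)/2 = 268468, giving 5n² − 3n − 536936 = 0.
The discriminant is 9 + 40·268468 = 10738729, and √10738729 = 3277.
So n = (3 + 3277) / 10 = 3280/10 = 328.

328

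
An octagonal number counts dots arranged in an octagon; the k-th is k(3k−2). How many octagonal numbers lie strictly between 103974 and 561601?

246

The n-th octagonal number is n(3n−2).
Smallest index with value > 103974: n = 187 (giving 104533).
Largest index with value < 561601: n = 432 (giving 559008).
Indices 187 through 432: 246 terms.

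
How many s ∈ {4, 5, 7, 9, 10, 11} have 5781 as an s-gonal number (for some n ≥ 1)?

1

s = 4: P(4, 76) = 5776 and P(4, 77) = 5929; 5781 is not s-gonal.
s = 5: P(5, 62) = 5735 and P(5, 63) = 5922; 5781 is not s-gonal.
s = 7: P(7, 48) = 5688 and P(7, 49) = 5929; 5781 is not s-gonal.
s = 9: P(9, 41) = 5781. ✓
s = 10: P(10, 38) = 5662 and P(10, 39) = 5967; 5781 is not s-gonal.
s = 11: P(11, 36) = 5706 and P(11, 37) = 6031; 5781 is not s-gonal.
Hits: s ∈ {9} → 1.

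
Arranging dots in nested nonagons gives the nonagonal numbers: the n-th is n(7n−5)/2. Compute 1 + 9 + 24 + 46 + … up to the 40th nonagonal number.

75440

Σ i(7i−5)/2 = (7Σi² − 5Σi) / 2 over i = 1..40.
Σi = 820 and Σi² = 22140.
(7·22140 − 5·820) / 2 = 150880/2 = 75440.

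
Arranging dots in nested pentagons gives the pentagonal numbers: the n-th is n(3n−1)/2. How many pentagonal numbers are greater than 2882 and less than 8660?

32

The n-th pentagonal number is n(3n−1)/2.
Smallest index with value > 2882: n = 45 (giving 3015).
Largest index with value < 8660: n = 76 (giving 8626).
Indices 45 through 76: 32 terms.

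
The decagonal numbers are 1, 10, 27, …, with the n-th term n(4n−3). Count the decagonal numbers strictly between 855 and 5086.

The n-th decagonal number is n(4n−3).
Smallest index with value > 855: n = 16 (giving 976).
Largest index with value < 5086: n = 36 (giving 5076).
Indices 16 through 36: 21 terms.

21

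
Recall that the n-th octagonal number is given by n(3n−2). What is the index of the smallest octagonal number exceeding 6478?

47

Solve n(3n−2) > 6478 for integer n.
The largest n with value ≤ 6478 is 46 (since 6256 ≤ 6478 < 6533), so the first above is n = 47, value 6533.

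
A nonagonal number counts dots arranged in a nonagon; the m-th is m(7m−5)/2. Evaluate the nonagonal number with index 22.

1639

The 22nd nonagonal number is n(7n−5)/2 with n = 22.
22·(7·22 − 5)/2 = 22·149/2 = 1639.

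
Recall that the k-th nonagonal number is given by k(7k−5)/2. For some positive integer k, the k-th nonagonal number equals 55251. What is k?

126

Set n(7n−5)/2 = 55251, giving 7n² − 5n − 110502 = 0.
The discriminant is 25 + 56·55251 = 3094081, and √3094081 = 1759.
So n = (5 + 1759) / 14 = 1764/14 = 126.
Check: 126·(7·126 − 5)/2 = 55251. ✓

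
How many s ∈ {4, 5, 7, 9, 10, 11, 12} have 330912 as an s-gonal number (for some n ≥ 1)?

s = 4: P(4, 575) = 330625 and P(4, 576) = 331776; 330912 is not s-gonal.
s = 5: P(5, 469) = 329707 and P(5, 470) = 331115; 330912 is not s-gonal.
s = 7: P(7, 364) = 330694 and P(7, 365) = 332515; 330912 is not s-gonal.
s = 9: P(9, 307) = 329104 and P(9, 308) = 331254; 330912 is not s-gonal.
s = 10: P(10, 288) = 330912. ✓
s = 11: P(11, 271) = 329536 and P(11, 272) = 331976; 330912 is not s-gonal.
s = 12: P(12, 257) = 329217 and P(12, 258) = 331788; 330912 is not s-gonal.
Hits: s ∈ {10} → 1.

1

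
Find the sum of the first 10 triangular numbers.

220

Σ i(i+1)/2 = (Σi² + Σi) / 2 over i = 1..10.
Σi = 55 and Σi² = 385.
(1·385 + 1·55) / 2 = 440/2 = 220.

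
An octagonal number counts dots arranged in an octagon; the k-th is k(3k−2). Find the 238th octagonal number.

169456

238·(3·238 − 2) = 238·712 = 169456.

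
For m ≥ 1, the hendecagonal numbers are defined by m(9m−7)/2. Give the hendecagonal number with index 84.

84·(9·84 − 7)/2 = 84·749/2 = 31458.

31458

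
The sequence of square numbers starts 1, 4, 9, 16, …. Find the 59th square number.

59² = 3481.

3481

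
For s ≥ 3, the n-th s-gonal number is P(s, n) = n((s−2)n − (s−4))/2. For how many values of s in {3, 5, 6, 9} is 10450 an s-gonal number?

1

s = 3: P(3, 144) = 10440 and P(3, 145) = 10585; 10450 is not s-gonal.
s = 5: P(5, 83) = 10292 and P(5, 84) = 10542; 10450 is not s-gonal.
s = 6: P(6, 72) = 10296 and P(6, 73) = 10585; 10450 is not s-gonal.
s = 9: P(9, 55) = 10450. ✓
Hits: s ∈ {9} → 1.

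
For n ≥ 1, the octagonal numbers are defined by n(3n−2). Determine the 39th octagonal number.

The 39th octagonal number is n(3n−2) with n = 39.
39·(3·39 − 2) = 39·115 = 4485.

4485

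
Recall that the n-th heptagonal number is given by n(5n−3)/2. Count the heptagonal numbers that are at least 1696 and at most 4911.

The n-th heptagonal number is n(5n−3)/2.
Smallest index with value ≥ 1696: n = 27 (giving 1782).
Largest index with value ≤ 4911: n = 44 (giving 4774).
Indices 27 through 44: 18 terms.

18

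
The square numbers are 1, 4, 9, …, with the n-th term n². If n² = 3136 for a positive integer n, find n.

We need n² = 3136, so n = √3136 = 56.
Check: 56² = 3136. ✓

56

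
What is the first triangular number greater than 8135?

Solve n(n+1)/2 > 8135 for integer n.
The largest n with value ≤ 8135 is 127 (since 8128 ≤ 8135 < 8256), so the first above is n = 128, value 8256.

8256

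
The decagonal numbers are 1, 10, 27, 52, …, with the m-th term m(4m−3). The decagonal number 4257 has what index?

Set n(4n−3) = 4257, giving 4n² − 3n − 4257 = 0.
The discriminant is 9 + 16·4257 = 68121, and √68121 = 261.
So n = (3 + 261) / 8 = 264/8 = 33.

33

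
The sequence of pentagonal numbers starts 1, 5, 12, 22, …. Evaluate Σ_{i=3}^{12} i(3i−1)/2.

Σ i(3i−1)/2 = (3Σi² − Σi) / 2 over i = 3..12.
Σi = 78 − 3 = 75 and Σi² = 650 − 5 = 645.
(3·645 − 1·75) / 2 = 1860/2 = 930.

930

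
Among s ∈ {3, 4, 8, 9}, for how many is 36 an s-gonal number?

s = 3: P(3, 8) = 36. ✓
s = 4: P(4, 6) = 36. ✓
s = 8: P(8, 3) = 21 and P(8, 4) = 40; 36 is not s-gonal.
s = 9: P(9, 3) = 24 and P(9, 4) = 46; 36 is not s-gonal.
Hits: s ∈ {3, 4} → 2.

2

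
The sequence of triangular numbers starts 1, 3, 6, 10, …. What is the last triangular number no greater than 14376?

Solve n(n+1)/2 ≤ 14376 for integer n.
n = 169 gives 14365 ≤ 14376, while n = 170 gives 14535 > 14376; so the answer is 14365.

14365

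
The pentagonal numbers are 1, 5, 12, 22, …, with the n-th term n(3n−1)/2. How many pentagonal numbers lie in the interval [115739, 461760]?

278

The n-th pentagonal number is n(3n−1)/2.
Smallest index with value ≥ 115739: n = 278 (giving 115787).
Largest index with value ≤ 461760: n = 555 (giving 461760).
Indices 278 through 555: 278 terms.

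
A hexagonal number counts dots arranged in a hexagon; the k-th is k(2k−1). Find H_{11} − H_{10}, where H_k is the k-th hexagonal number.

Consecutive hexagonal numbers differ by 4n − 3: here 4·11 − 3 = 41.

41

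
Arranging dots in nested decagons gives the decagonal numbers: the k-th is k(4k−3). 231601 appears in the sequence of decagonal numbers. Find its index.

241

Set n(4n−3) = 231601, giving 4n² − 3n − 231601 = 0.
The discriminant is 9 + 16·231601 = 3705625, and √3705625 = 1925.
So n = (3 + 1925) / 8 = 1928/8 = 241.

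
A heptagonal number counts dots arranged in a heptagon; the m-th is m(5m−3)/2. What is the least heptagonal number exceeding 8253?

Solve n(5n−3)/2 > 8253 for integer n.
The largest n with value ≤ 8253 is 57 (since 8037 ≤ 8253 < 8323), so the first above is n = 58, value 8323.

8323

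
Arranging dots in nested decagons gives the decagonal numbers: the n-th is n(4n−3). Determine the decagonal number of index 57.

12825

The 57th decagonal number is n(4n−3) with n = 57.
57·(4·57 − 3) = 57·225 = 12825.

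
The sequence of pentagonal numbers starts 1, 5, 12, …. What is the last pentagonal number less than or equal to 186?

Solve n(3n−1)/2 ≤ 186 for integer n.
n = 11 gives 176 ≤ 186, while n = 12 gives 210 > 186; so the answer is 176.

176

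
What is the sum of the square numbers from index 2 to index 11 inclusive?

Σ_{i=2}^{11} i² = 506 − 1 = 505.

505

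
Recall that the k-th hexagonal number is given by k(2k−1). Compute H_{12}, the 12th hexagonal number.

The 12th hexagonal number is n(2n−1) with n = 12.
12·(2·12 − 1) = 12·23 = 276.

276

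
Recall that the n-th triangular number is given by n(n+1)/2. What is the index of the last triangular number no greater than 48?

9

Solve n(n+1)/2 ≤ 48 for integer n.
n = 9 gives 45 ≤ 48, while n = 10 gives 55 > 48; so the answer is index 9.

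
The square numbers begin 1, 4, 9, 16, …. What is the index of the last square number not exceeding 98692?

Solve n² ≤ 98692 for integer n.
n = 314 gives 98596 ≤ 98692, while n = 315 gives 99225 > 98692; so the answer is index 314.

314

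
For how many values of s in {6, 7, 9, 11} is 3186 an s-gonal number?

2

s = 6: P(6, 40) = 3160 and P(6, 41) = 3321; 3186 is not s-gonal.
s = 7: P(7, 36) = 3186. ✓
s = 9: P(9, 30) = 3075 and P(9, 31) = 3286; 3186 is not s-gonal.
s = 11: P(11, 27) = 3186. ✓
Hits: s ∈ {7, 11} → 2.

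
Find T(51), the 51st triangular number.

1326

The 51st triangular number is n(n+1)/2 with n = 51.
51·52/2 = 2652/2 = 1326.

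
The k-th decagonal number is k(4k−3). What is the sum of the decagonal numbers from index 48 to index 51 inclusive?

Σ i(4i−3) = 4Σi² − 3Σi over i = 48..51.
Σi = 1326 − 1128 = 198 and Σi² = 45526 − 35720 = 9806.
4·9806 − 3·198 = 38630.

38630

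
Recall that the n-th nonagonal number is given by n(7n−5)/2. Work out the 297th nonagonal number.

The 297th nonagonal number is n(7n−5)/2 with n = 297.
297·(7·297 − 5)/2 = 297·2074/2 = 297·1037 = 307989.

307989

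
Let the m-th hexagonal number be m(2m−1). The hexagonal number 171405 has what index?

Set n(2n−1) = 171405, giving 2n² − n − 171405 = 0.
So n = (1 + 1171) / 4 = 1172/4 = 293.
Check: 293·(2·293 − 1) = 171405. ✓

293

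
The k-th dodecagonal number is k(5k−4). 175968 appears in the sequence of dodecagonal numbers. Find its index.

188

Set n(5n−4) = 175968, giving 5n² − 4n − 175968 = 0.
The discriminant is 16 + 20·175968 = 3519376, and √3519376 = 1876.
So n = (4 + 1876) / 10 = 1880/10 = 188.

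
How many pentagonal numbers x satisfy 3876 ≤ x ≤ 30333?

The n-th pentagonal number is n(3n−1)/2.
Smallest index with value ≥ 3876: n = 51 (giving 3876).
Largest index with value ≤ 30333: n = 142 (giving 30175).
Indices 51 through 142: 92 terms.

92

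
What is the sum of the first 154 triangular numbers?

Σ i(i+1)/2 = (Σi² + Σi) / 2 over i = 1..154.
Σi = 11935 and Σi² = 1229305.
(1·1229305 + 1·11935) / 2 = 1241240/2 = 620620.

620620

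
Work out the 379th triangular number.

The 379th triangular number is n(n+1)/2 with n = 379.
379·380/2 = 144020/2 = 72010.

72010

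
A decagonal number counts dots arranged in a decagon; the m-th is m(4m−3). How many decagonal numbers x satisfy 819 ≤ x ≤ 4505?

The n-th decagonal number is n(4n−3).
Smallest index with value ≥ 819: n = 15 (giving 855).
Largest index with value ≤ 4505: n = 33 (giving 4257).
Indices 15 through 33: 19 terms.

19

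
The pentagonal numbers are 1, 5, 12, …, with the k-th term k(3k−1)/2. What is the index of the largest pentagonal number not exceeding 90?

Solve n(3n−1)/2 ≤ 90 for integer n.
n = 7 gives 70 ≤ 90, while n = 8 gives 92 > 90; so the answer is index 7.

7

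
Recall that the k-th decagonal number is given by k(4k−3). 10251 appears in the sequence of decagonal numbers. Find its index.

Set n(4n−3) = 10251, giving 4n² − 3n − 10251 = 0.
The discriminant is 9 + 16·10251 = 164025, and √164025 = 405.
So n = (3 + 405) / 8 = 408/8 = 51.

51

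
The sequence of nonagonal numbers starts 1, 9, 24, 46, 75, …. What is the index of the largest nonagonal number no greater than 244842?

Solve n(7n−5)/2 ≤ 244842 for integer n.
n = 264 gives 243276 ≤ 244842, while n = 265 gives 245125 > 244842; so the answer is index 264.

264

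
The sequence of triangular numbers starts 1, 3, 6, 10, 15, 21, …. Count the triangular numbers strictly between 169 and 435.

11

The n-th triangular number is n(n+1)/2.
Smallest index with value > 169: n = 18 (giving 171).
Largest index with value < 435: n = 28 (giving 406).
Indices 18 through 28: 11 terms.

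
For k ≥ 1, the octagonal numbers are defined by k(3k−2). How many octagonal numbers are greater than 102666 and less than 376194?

The n-th octagonal number is n(3n−2).
Smallest index with value > 102666: n = 186 (giving 103416).
Largest index with value < 376194: n = 354 (giving 375240).
Indices 186 through 354: 169 terms.

169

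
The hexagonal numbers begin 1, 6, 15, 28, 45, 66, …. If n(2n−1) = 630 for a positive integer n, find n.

Set n(2n−1) = 630, giving 2n² − n − 630 = 0.
So n = (1 + 71) / 4 = 72/4 = 18.
Check: 18·(2·18 − 1) = 630. ✓

18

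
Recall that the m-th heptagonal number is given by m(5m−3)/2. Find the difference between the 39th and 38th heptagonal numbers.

Consecutive heptagonal numbers differ by 5n − 4: here 5·39 − 4 = 191.

191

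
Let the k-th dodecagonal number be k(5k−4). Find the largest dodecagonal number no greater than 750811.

Solve n(5n−4) ≤ 750811 for integer n.
n = 387 gives 747297 ≤ 750811, while n = 388 gives 751168 > 750811; so the answer is 747297.

747297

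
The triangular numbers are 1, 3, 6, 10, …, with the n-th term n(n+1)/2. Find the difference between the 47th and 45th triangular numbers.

93

47·48/2 = 1128 and 45·46/2 = 1035.
Difference: 1128 − 1035 = 93.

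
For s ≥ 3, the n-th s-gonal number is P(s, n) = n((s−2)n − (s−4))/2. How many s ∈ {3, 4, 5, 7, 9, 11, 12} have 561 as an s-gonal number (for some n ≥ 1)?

2

s = 3: P(3, 33) = 561. ✓
s = 4: P(4, 23) = 529 and P(4, 24) = 576; 561 is not s-gonal.
s = 5: P(5, 19) = 532 and P(5, 20) = 590; 561 is not s-gonal.
s = 7: P(7, 15) = 540 and P(7, 16) = 616; 561 is not s-gonal.
s = 9: P(9, 13) = 559 and P(9, 14) = 651; 561 is not s-gonal.
s = 11: P(11, 11) = 506 and P(11, 12) = 606; 561 is not s-gonal.
s = 12: P(12, 11) = 561. ✓
Hits: s ∈ {3, 12} → 2.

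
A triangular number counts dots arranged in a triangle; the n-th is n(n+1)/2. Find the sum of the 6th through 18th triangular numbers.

Σ i(i+1)/2 = (Σi² + Σi) / 2 over i = 6..18.
Σi = 171 − 15 = 156 and Σi² = 2109 − 55 = 2054.
(1·2054 + 1·156) / 2 = 2210/2 = 1105.

1105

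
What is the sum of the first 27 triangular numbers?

Σ i(i+1)/2 = (Σi² + Σi) / 2 over i = 1..27.
Σi = 378 and Σi² = 6930.
(1·6930 + 1·378) / 2 = 7308/2 = 3654.

3654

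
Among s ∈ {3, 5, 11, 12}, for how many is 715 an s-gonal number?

s = 3: P(3, 37) = 703 and P(3, 38) = 741; 715 is not s-gonal.
s = 5: P(5, 22) = 715. ✓
s = 11: P(11, 13) = 715. ✓
s = 12: P(12, 12) = 672 and P(12, 13) = 793; 715 is not s-gonal.
Hits: s ∈ {5, 11} → 2.

2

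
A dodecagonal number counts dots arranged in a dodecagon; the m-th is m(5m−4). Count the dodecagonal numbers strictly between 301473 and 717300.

134

The n-th dodecagonal number is n(5n−4).
Smallest index with value > 301473: n = 246 (giving 301596).
Largest index with value < 717300: n = 379 (giving 716689).
Indices 246 through 379: 134 terms.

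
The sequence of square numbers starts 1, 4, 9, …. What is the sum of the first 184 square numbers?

2093460

Σ_{i=1}^{184} i² = 184·185·369/6 = 2093460.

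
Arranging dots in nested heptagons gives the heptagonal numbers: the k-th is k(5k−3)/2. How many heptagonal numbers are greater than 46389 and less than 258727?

185

The n-th heptagonal number is n(5n−3)/2.
Smallest index with value > 46389: n = 137 (giving 46717).
Largest index with value < 258727: n = 321 (giving 257121).
Indices 137 through 321: 185 terms.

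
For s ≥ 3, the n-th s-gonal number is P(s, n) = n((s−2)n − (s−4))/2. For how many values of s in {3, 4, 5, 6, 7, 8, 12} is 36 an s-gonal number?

2

s = 3: P(3, 8) = 36. ✓
s = 4: P(4, 6) = 36. ✓
s = 5: P(5, 5) = 35 and P(5, 6) = 51; 36 is not s-gonal.
s = 6: P(6, 4) = 28 and P(6, 5) = 45; 36 is not s-gonal.
s = 7: P(7, 4) = 34 and P(7, 5) = 55; 36 is not s-gonal.
s = 8: P(8, 3) = 21 and P(8, 4) = 40; 36 is not s-gonal.
s = 12: P(12, 3) = 33 and P(12, 4) = 64; 36 is not s-gonal.
Hits: s ∈ {3, 4} → 2.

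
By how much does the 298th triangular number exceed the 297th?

Consecutive triangular numbers differ by n: T_{298} − T_{297} = 298.

298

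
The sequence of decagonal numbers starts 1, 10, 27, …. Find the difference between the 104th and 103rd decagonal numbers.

825

Consecutive decagonal numbers differ by 8n − 7: here 8·104 − 7 = 825.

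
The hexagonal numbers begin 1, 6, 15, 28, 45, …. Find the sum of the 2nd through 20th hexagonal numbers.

5529

Σ i(2i−1) = 2Σi² − Σi over i = 2..20.
Σi = 210 − 1 = 209 and Σi² = 2870 − 1 = 2869.
2·2869 − 1·209 = 5529.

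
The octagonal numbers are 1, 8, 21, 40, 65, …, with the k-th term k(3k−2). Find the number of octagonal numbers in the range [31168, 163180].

The n-th octagonal number is n(3n−2).
Smallest index with value ≥ 31168: n = 103 (giving 31621).
Largest index with value ≤ 163180: n = 233 (giving 162401).
Indices 103 through 233: 131 terms.

131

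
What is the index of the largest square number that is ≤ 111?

10

Solve n² ≤ 111 for integer n.
n = 10 gives 100 ≤ 111, while n = 11 gives 121 > 111; so the answer is index 10.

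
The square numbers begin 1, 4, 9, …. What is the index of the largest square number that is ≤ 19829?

140

Solve n² ≤ 19829 for integer n.
n = 140 gives 19600 ≤ 19829, while n = 141 gives 19881 > 19829; so the answer is index 140.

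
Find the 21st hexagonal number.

861

21·(2·21 − 1) = 21·41 = 861.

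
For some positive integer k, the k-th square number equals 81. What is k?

9

We need n² = 81, so n = √81 = 9.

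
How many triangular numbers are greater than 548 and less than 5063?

The n-th triangular number is n(n+1)/2.
Smallest index with value > 548: n = 33 (giving 561).
Largest index with value < 5063: n = 100 (giving 5050).
Indices 33 through 100: 68 terms.

68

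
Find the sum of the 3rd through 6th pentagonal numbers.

Σ i(3i−1)/2 = (3Σi² − Σi) / 2 over i = 3..6.
Σi = 21 − 3 = 18 and Σi² = 91 − 5 = 86.
(3·86 − 1·18) / 2 = 240/2 = 120.

120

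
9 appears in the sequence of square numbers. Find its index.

3

We need n² = 9, so n = √9 = 3.
Check: 3² = 9. ✓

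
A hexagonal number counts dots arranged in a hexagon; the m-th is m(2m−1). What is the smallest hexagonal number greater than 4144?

Solve n(2n−1) > 4144 for integer n.
The largest n with value ≤ 4144 is 45 (since 4005 ≤ 4144 < 4186), so the first above is n = 46, value 4186.

4186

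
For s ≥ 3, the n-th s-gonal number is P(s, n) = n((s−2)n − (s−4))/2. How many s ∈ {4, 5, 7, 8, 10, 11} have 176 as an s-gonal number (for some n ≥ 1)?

s = 4: P(4, 13) = 169 and P(4, 14) = 196; 176 is not s-gonal.
s = 5: P(5, 11) = 176. ✓
s = 7: P(7, 8) = 148 and P(7, 9) = 189; 176 is not s-gonal.
s = 8: P(8, 8) = 176. ✓
s = 10: P(10, 7) = 175 and P(10, 8) = 232; 176 is not s-gonal.
s = 11: P(11, 6) = 141 and P(11, 7) = 196; 176 is not s-gonal.
Hits: s ∈ {5, 8} → 2.

2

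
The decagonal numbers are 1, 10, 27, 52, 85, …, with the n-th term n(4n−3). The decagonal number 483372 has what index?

Set n(4n−3) = 483372, giving 4n² − 3n − 483372 = 0.
The discriminant is 9 + 16·483372 = 7733961, and √7733961 = 2781.
So n = (3 + 2781) / 8 = 2784/8 = 348.

348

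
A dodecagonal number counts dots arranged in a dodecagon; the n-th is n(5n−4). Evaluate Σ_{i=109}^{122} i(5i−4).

928487

Σ i(5i−4) = 5Σi² − 4Σi over i = 109..122.
Σi = 7503 − 5886 = 1617 and Σi² = 612745 − 425754 = 186991.
5·186991 − 4·1617 = 928487.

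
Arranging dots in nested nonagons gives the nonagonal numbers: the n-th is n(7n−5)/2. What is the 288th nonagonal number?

289584

The 288th nonagonal number is n(7n−5)/2 with n = 288.
288·(7·288 − 5)/2 = 288·2011/2 = 289584.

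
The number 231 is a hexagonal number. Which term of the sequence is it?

11

Set n(2n−1) = 231, giving 2n² − n − 231 = 0.
So n = (1 + 43) / 4 = 44/4 = 11.
Check: 11·(2·11 − 1) = 231. ✓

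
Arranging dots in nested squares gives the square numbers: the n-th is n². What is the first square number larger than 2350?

2401

Solve n² > 2350 for integer n.
The largest n with value ≤ 2350 is 48 (since 2304 ≤ 2350 < 2401), so the first above is n = 49, value 2401.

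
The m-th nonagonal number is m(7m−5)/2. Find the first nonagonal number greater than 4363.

4446

Solve n(7n−5)/2 > 4363 for integer n.
The largest n with value ≤ 4363 is 35 (since 4200 ≤ 4363 < 4446), so the first above is n = 36, value 4446.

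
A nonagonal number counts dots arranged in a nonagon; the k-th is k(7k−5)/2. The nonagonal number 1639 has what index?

22

Set n(7n−5)/2 = 1639, giving 7n² − 5n − 3278 = 0.
The discriminant is 25 + 56·1639 = 91809, and √91809 = 303.
So n = (5 + 303) / 14 = 308/14 = 22.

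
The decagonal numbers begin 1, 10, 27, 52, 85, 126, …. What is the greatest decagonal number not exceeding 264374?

263425

Solve n(4n−3) ≤ 264374 for integer n.
n = 257 gives 263425 ≤ 264374, while n = 258 gives 265482 > 264374; so the answer is 263425.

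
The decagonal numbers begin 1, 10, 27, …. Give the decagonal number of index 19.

1387

The 19th decagonal number is n(4n−3) with n = 19.
19·(4·19 − 3) = 19·73 = 1387.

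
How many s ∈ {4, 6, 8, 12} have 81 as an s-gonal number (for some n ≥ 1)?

1

s = 4: P(4, 9) = 81. ✓
s = 6: P(6, 6) = 66 and P(6, 7) = 91; 81 is not s-gonal.
s = 8: P(8, 5) = 65 and P(8, 6) = 96; 81 is not s-gonal.
s = 12: P(12, 4) = 64 and P(12, 5) = 105; 81 is not s-gonal.
Hits: s ∈ {4} → 1.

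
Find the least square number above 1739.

Solve n² > 1739 for integer n.
The largest n with value ≤ 1739 is 41 (since 1681 ≤ 1739 < 1764), so the first above is n = 42, value 1764.

1764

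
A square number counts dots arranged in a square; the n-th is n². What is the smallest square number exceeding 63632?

Solve n² > 63632 for integer n.
The largest n with value ≤ 63632 is 252 (since 63504 ≤ 63632 < 64009), so the first above is n = 253, value 64009.

64009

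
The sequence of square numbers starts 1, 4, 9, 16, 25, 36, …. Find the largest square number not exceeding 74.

64

Solve n² ≤ 74 for integer n.
n = 8 gives 64 ≤ 74, while n = 9 gives 81 > 74; so the answer is 64.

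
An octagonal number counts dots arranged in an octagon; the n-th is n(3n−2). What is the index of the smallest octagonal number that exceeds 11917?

Solve n(3n−2) > 11917 for integer n.
The largest n with value ≤ 11917 is 63 (since 11781 ≤ 11917 < 12160), so the first above is n = 64, value 12160.

64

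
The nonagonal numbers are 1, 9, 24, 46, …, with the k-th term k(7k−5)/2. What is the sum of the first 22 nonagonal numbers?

12650

Σ i(7i−5)/2 = (7Σi² − 5Σi) / 2 over i = 1..22.
Σi = 253 and Σi² = 3795.
(7·3795 − 5·253) / 2 = 25300/2 = 12650.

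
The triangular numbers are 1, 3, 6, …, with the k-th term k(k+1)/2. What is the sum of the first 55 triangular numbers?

Σ i(i+1)/2 = (Σi² + Σi) / 2 over i = 1..55.
Σi = 1540 and Σi² = 56980.
(1·56980 + 1·1540) / 2 = 58520/2 = 29260.

29260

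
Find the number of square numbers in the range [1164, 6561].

The n-th square number is n².
Smallest index with value ≥ 1164: n = 35 (giving 1225).
Largest index with value ≤ 6561: n = 81 (giving 6561).
Indices 35 through 81: 47 terms.

47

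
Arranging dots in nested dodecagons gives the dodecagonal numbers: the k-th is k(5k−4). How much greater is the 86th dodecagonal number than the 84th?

1692

86·(5·86 − 4) = 36636 and 84·(5·84 − 4) = 34944.
Difference: 36636 − 34944 = 1692.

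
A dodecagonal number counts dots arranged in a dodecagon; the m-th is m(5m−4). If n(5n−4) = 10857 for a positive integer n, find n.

Set n(5n−4) = 10857, giving 5n² − 4n − 10857 = 0.
The discriminant is 16 + 20·10857 = 217156, and √217156 = 466.
So n = (4 + 466) / 10 = 470/10 = 47.

47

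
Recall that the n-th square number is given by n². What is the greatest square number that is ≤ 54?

Solve n² ≤ 54 for integer n.
n = 7 gives 49 ≤ 54, while n = 8 gives 64 > 54; so the answer is 49.

49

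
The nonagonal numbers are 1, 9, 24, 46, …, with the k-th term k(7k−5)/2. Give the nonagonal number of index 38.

The 38th nonagonal number is n(7n−5)/2 with n = 38.
38·(7·38 − 5)/2 = 38·261/2 = 4959.

4959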